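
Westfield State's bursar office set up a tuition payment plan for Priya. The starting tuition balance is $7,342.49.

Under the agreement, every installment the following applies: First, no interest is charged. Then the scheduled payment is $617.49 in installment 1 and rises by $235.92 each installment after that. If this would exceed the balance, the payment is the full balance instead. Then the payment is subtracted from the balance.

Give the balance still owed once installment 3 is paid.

Installment 1: $7,342.49 − $617.49 → $6,725.00
Installment 2: $6,725.00 − $853.41 → $5,871.59
Installment 3: $5,871.59 − $1,089.33 → $4,782.26

$4,782.26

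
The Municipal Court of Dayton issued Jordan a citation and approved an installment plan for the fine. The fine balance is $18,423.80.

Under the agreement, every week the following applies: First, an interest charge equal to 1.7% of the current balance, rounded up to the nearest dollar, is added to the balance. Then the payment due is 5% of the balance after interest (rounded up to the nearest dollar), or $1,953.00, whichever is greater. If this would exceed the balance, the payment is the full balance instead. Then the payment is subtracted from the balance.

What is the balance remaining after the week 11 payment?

Week 1: $18,423.80 +$314.00 interest = $18,737.80; pay $1,953.00 → $16,784.80
Week 2: $16,784.80 +$286.00 interest = $17,070.80; pay $1,953.00 → $15,117.80
Week 3: $15,117.80 +$258.00 interest = $15,375.80; pay $1,953.00 → $13,422.80
Week 4: $13,422.80 +$229.00 interest = $13,651.80; pay $1,953.00 → $11,698.80
Week 5: $11,698.80 +$199.00 interest = $11,897.80; pay $1,953.00 → $9,944.80
Week 6: $9,944.80 +$170.00 interest = $10,114.80; pay $1,953.00 → $8,161.80
Week 7: $8,161.80 +$139.00 interest = $8,300.80; pay $1,953.00 → $6,347.80
Week 8: $6,347.80 +$108.00 interest = $6,455.80; pay $1,953.00 → $4,502.80
Week 9: $4,502.80 +$77.00 interest = $4,579.80; pay $1,953.00 → $2,626.80
Week 10: $2,626.80 +$45.00 interest = $2,671.80; pay $1,953.00 → $718.80
Week 11: $718.80 +$13.00 interest = $731.80; pay $731.80 → $0.00

$0.00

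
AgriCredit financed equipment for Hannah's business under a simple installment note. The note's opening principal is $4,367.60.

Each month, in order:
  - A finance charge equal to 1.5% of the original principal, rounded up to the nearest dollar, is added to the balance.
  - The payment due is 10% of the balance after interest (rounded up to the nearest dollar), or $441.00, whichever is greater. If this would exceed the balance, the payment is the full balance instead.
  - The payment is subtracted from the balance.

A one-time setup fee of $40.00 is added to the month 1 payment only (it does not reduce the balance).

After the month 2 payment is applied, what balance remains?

# | Opening | Interest | Payment | Fee | End bal
1 | $4,367.60 | $66.00 | $444.00 | $40.00 | $3,989.60
2 | $3,989.60 | $66.00 | $441.00 | — | $3,614.60

$3,614.60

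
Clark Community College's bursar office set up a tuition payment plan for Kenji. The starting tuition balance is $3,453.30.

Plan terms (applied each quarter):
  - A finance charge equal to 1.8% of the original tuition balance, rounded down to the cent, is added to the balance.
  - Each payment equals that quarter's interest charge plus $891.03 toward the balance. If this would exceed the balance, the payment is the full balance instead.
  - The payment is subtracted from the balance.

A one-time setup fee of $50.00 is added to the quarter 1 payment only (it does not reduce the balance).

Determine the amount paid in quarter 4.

$842.36

Quarter 1: $3,453.30 +$62.15 interest = $3,515.45; pay $953.18 (+ $50.00 fee) → $2,562.27
Quarter 2: $2,562.27 +$62.15 interest = $2,624.42; pay $953.18 → $1,671.24
Quarter 3: $1,671.24 +$62.15 interest = $1,733.39; pay $953.18 → $780.21
Quarter 4: $780.21 +$62.15 interest = $842.36; pay $842.36 → $0.00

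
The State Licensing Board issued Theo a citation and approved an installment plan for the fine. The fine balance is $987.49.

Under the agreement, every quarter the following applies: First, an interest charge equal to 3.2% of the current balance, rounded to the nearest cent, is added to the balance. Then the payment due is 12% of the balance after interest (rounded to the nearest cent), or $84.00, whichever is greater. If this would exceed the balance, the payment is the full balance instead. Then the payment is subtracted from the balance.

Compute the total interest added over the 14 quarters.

$226.82

Quarter 1: opening $987.49; interest $31.60 → $1,019.09; payment $122.29; balance $896.80
Quarter 2: opening $896.80; interest $28.70 → $925.50; payment $111.06; balance $814.44
Quarter 3: opening $814.44; interest $26.06 → $840.50; payment $100.86; balance $739.64
Quarter 4: opening $739.64; interest $23.67 → $763.31; payment $91.60; balance $671.71
Quarter 5: opening $671.71; interest $21.49 → $693.20; payment $84.00; balance $609.20
Quarter 6: opening $609.20; interest $19.49 → $628.69; payment $84.00; balance $544.69
Quarter 7: opening $544.69; interest $17.43 → $562.12; payment $84.00; balance $478.12
Quarter 8: opening $478.12; interest $15.30 → $493.42; payment $84.00; balance $409.42
Quarter 9: opening $409.42; interest $13.10 → $422.52; payment $84.00; balance $338.52
Quarter 10: opening $338.52; interest $10.83 → $349.35; payment $84.00; balance $265.35
Quarter 11: opening $265.35; interest $8.49 → $273.84; payment $84.00; balance $189.84
Quarter 12: opening $189.84; interest $6.07 → $195.91; payment $84.00; balance $111.91
Quarter 13: opening $111.91; interest $3.58 → $115.49; payment $84.00; balance $31.49
Quarter 14: opening $31.49; interest $1.01 → $32.50; payment $32.50; balance $0.00
Total interest: $31.60 + $28.70 + $26.06 + $23.67 + $21.49 + $19.49 + $17.43 + $15.30 + $13.10 + $10.83 + $8.49 + $6.07 + $3.58 + $1.01 = $226.82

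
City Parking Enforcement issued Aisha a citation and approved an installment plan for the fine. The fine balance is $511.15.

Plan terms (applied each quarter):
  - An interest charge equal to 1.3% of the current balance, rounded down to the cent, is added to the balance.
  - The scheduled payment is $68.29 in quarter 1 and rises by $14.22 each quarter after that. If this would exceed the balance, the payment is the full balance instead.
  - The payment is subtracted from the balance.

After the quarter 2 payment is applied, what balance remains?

$372.83

Quarter 1: $511.15 +$6.64 interest = $517.79; pay $68.29 → $449.50
Quarter 2: $449.50 +$5.84 interest = $455.34; pay $82.51 → $372.83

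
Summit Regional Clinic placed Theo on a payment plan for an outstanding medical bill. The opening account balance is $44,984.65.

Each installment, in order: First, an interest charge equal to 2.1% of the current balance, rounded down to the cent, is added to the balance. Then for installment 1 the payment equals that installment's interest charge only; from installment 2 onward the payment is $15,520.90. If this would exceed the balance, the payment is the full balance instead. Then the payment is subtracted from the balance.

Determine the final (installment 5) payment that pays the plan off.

Installment 1: opening $44,984.65; interest $944.67 → $45,929.32; payment $944.67; balance $44,984.65
Installment 2: opening $44,984.65; interest $944.67 → $45,929.32; payment $15,520.90; balance $30,408.42
Installment 3: opening $30,408.42; interest $638.57 → $31,046.99; payment $15,520.90; balance $15,526.09
Installment 4: opening $15,526.09; interest $326.04 → $15,852.13; payment $15,520.90; balance $331.23
Installment 5: opening $331.23; interest $6.95 → $338.18; payment $338.18; balance $0.00

$338.18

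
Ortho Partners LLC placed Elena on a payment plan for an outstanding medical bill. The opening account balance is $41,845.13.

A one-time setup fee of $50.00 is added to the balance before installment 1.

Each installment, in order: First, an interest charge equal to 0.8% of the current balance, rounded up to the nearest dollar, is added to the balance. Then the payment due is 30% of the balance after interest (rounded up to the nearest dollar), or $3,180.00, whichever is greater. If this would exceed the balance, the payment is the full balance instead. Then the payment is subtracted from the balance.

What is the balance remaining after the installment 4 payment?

$10,384.13

# | Opening | Interest | Payment | End bal
1 | $41,895.13 | $336.00 | $12,670.00 | $29,561.13
2 | $29,561.13 | $237.00 | $8,940.00 | $20,858.13
3 | $20,858.13 | $167.00 | $6,308.00 | $14,717.13
4 | $14,717.13 | $118.00 | $4,451.00 | $10,384.13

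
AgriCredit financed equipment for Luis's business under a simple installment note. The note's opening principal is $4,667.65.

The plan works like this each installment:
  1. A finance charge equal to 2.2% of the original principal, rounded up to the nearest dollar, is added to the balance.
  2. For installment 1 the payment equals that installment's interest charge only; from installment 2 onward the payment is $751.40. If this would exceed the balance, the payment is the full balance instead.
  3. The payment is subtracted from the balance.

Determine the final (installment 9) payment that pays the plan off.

# | Opening | Interest | Payment | End bal
1 | $4,667.65 | $103.00 | $103.00 | $4,667.65
2 | $4,667.65 | $103.00 | $751.40 | $4,019.25
3 | $4,019.25 | $103.00 | $751.40 | $3,370.85
4 | $3,370.85 | $103.00 | $751.40 | $2,722.45
5 | $2,722.45 | $103.00 | $751.40 | $2,074.05
6 | $2,074.05 | $103.00 | $751.40 | $1,425.65
7 | $1,425.65 | $103.00 | $751.40 | $777.25
8 | $777.25 | $103.00 | $751.40 | $128.85
9 | $128.85 | $103.00 | $231.85 | $0.00

$231.85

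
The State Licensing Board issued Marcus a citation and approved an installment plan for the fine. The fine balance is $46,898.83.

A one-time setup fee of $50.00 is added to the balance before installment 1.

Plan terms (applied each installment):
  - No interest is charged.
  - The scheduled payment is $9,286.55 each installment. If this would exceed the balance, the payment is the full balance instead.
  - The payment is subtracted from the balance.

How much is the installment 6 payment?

$516.08

# | Opening | Payment | End bal
1 | $46,948.83 | $9,286.55 | $37,662.28
2 | $37,662.28 | $9,286.55 | $28,375.73
3 | $28,375.73 | $9,286.55 | $19,089.18
4 | $19,089.18 | $9,286.55 | $9,802.63
5 | $9,802.63 | $9,286.55 | $516.08
6 | $516.08 | $516.08 | $0.00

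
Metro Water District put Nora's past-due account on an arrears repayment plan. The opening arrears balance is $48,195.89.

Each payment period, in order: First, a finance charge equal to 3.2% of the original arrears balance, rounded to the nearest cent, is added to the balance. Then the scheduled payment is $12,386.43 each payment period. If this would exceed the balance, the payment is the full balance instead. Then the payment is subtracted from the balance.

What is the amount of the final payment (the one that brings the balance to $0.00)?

$6,361.52

# | Opening | Interest | Payment | End bal
1 | $48,195.89 | $1,542.27 | $12,386.43 | $37,351.73
2 | $37,351.73 | $1,542.27 | $12,386.43 | $26,507.57
3 | $26,507.57 | $1,542.27 | $12,386.43 | $15,663.41
4 | $15,663.41 | $1,542.27 | $12,386.43 | $4,819.25
5 | $4,819.25 | $1,542.27 | $6,361.52 | $0.00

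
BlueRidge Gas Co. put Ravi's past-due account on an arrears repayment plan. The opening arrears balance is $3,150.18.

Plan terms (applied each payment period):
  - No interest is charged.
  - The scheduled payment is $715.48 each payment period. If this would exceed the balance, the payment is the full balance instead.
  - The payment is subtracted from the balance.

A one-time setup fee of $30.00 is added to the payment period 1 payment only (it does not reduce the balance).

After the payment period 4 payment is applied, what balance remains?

Payment period 1: opening $3,150.18; payment $715.48 (+ $30.00 fee); balance $2,434.70
Payment period 2: opening $2,434.70; payment $715.48; balance $1,719.22
Payment period 3: opening $1,719.22; payment $715.48; balance $1,003.74
Payment period 4: opening $1,003.74; payment $715.48; balance $288.26

$288.26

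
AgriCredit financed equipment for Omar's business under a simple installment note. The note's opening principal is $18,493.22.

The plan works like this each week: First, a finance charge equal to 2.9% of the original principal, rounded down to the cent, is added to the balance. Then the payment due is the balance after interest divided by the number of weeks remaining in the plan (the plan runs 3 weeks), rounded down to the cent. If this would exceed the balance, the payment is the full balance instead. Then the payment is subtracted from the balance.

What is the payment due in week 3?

$7,147.63

Week 1: opening $18,493.22; interest $536.30 → $19,029.52; payment $6,343.17; balance $12,686.35
Week 2: opening $12,686.35; interest $536.30 → $13,222.65; payment $6,611.32; balance $6,611.33
Week 3: opening $6,611.33; interest $536.30 → $7,147.63; payment $7,147.63; balance $0.00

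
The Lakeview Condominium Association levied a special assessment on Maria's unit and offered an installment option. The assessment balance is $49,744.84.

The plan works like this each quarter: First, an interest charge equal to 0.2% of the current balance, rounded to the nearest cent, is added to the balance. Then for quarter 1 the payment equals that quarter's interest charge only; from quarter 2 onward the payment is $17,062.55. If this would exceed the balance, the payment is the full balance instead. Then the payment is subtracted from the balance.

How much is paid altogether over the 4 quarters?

Quarter 1: opening $49,744.84; interest $99.49 → $49,844.33; payment $99.49; balance $49,744.84
Quarter 2: opening $49,744.84; interest $99.49 → $49,844.33; payment $17,062.55; balance $32,781.78
Quarter 3: opening $32,781.78; interest $65.56 → $32,847.34; payment $17,062.55; balance $15,784.79
Quarter 4: opening $15,784.79; interest $31.57 → $15,816.36; payment $15,816.36; balance $0.00
Total paid: $50,040.95

$50,040.95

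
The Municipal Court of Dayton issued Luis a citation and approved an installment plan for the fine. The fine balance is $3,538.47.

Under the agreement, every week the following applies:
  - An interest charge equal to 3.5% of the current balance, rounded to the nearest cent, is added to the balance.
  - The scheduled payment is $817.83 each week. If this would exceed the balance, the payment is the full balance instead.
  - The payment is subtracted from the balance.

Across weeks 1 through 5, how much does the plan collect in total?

Week 1: opening $3,538.47; interest $123.85 → $3,662.32; payment $817.83; balance $2,844.49
Week 2: opening $2,844.49; interest $99.56 → $2,944.05; payment $817.83; balance $2,126.22
Week 3: opening $2,126.22; interest $74.42 → $2,200.64; payment $817.83; balance $1,382.81
Week 4: opening $1,382.81; interest $48.40 → $1,431.21; payment $817.83; balance $613.38
Week 5: opening $613.38; interest $21.47 → $634.85; payment $634.85; balance $0.00
Total paid: $3,906.17

$3,906.17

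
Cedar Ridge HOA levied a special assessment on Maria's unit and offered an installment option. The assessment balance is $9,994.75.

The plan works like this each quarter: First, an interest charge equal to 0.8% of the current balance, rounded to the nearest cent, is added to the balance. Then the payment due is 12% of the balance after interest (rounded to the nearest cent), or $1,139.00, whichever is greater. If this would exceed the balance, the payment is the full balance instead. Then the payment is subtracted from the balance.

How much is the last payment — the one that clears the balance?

$78.66

Quarter 1: $9,994.75 +$79.96 interest = $10,074.71; pay $1,208.97 → $8,865.74
Quarter 2: $8,865.74 +$70.93 interest = $8,936.67; pay $1,139.00 → $7,797.67
Quarter 3: $7,797.67 +$62.38 interest = $7,860.05; pay $1,139.00 → $6,721.05
Quarter 4: $6,721.05 +$53.77 interest = $6,774.82; pay $1,139.00 → $5,635.82
Quarter 5: $5,635.82 +$45.09 interest = $5,680.91; pay $1,139.00 → $4,541.91
Quarter 6: $4,541.91 +$36.34 interest = $4,578.25; pay $1,139.00 → $3,439.25
Quarter 7: $3,439.25 +$27.51 interest = $3,466.76; pay $1,139.00 → $2,327.76
Quarter 8: $2,327.76 +$18.62 interest = $2,346.38; pay $1,139.00 → $1,207.38
Quarter 9: $1,207.38 +$9.66 interest = $1,217.04; pay $1,139.00 → $78.04
Quarter 10: $78.04 +$0.62 interest = $78.66; pay $78.66 → $0.00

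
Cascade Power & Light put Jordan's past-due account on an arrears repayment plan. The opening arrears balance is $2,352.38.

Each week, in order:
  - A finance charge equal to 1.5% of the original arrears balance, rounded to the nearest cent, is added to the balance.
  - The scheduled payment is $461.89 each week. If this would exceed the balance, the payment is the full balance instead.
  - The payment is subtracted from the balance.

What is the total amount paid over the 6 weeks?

Week 1: opening $2,352.38; interest $35.29 → $2,387.67; payment $461.89; balance $1,925.78
Week 2: opening $1,925.78; interest $35.29 → $1,961.07; payment $461.89; balance $1,499.18
Week 3: opening $1,499.18; interest $35.29 → $1,534.47; payment $461.89; balance $1,072.58
Week 4: opening $1,072.58; interest $35.29 → $1,107.87; payment $461.89; balance $645.98
Week 5: opening $645.98; interest $35.29 → $681.27; payment $461.89; balance $219.38
Week 6: opening $219.38; interest $35.29 → $254.67; payment $254.67; balance $0.00
Total paid: $2,564.12

$2,564.12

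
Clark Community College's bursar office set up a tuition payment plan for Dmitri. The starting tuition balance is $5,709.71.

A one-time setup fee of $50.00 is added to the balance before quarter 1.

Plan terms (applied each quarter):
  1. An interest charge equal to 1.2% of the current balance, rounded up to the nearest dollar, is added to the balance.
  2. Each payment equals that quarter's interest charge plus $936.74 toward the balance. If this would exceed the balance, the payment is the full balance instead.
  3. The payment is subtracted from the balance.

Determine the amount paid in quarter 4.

$972.74

# | Opening | Interest | Payment | End bal
1 | $5,759.71 | $70.00 | $1,006.74 | $4,822.97
2 | $4,822.97 | $58.00 | $994.74 | $3,886.23
3 | $3,886.23 | $47.00 | $983.74 | $2,949.49
4 | $2,949.49 | $36.00 | $972.74 | $2,012.75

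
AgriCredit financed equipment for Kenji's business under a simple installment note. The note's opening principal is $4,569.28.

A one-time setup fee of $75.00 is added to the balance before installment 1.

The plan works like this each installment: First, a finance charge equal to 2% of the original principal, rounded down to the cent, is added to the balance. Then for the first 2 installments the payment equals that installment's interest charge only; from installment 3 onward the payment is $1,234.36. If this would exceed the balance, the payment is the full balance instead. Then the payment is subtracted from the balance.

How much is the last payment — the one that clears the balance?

# | Opening | Interest | Payment | End bal
1 | $4,644.28 | $91.38 | $91.38 | $4,644.28
2 | $4,644.28 | $91.38 | $91.38 | $4,644.28
3 | $4,644.28 | $91.38 | $1,234.36 | $3,501.30
4 | $3,501.30 | $91.38 | $1,234.36 | $2,358.32
5 | $2,358.32 | $91.38 | $1,234.36 | $1,215.34
6 | $1,215.34 | $91.38 | $1,234.36 | $72.36
7 | $72.36 | $91.38 | $163.74 | $0.00

$163.74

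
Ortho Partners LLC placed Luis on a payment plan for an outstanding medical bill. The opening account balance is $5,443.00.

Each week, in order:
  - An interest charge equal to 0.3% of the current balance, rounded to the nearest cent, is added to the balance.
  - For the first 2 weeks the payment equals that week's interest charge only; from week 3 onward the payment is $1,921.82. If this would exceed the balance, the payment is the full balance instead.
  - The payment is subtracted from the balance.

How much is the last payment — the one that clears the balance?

Week 1: $5,443.00 +$16.33 interest = $5,459.33; pay $16.33 → $5,443.00
Week 2: $5,443.00 +$16.33 interest = $5,459.33; pay $16.33 → $5,443.00
Week 3: $5,443.00 +$16.33 interest = $5,459.33; pay $1,921.82 → $3,537.51
Week 4: $3,537.51 +$10.61 interest = $3,548.12; pay $1,921.82 → $1,626.30
Week 5: $1,626.30 +$4.88 interest = $1,631.18; pay $1,631.18 → $0.00

$1,631.18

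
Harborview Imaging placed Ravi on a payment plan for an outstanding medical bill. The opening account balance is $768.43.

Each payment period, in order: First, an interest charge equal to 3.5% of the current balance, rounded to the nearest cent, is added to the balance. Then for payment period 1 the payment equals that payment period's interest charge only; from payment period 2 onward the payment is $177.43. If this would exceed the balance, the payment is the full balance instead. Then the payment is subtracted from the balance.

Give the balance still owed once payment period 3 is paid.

$462.10

# | Opening | Interest | Payment | End bal
1 | $768.43 | $26.90 | $26.90 | $768.43
2 | $768.43 | $26.90 | $177.43 | $617.90
3 | $617.90 | $21.63 | $177.43 | $462.10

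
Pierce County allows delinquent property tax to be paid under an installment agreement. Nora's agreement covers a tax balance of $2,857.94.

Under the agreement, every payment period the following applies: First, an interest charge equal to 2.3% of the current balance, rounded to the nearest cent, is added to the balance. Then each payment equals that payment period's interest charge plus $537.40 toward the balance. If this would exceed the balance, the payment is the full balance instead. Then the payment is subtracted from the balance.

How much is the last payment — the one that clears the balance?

Payment period 1: $2,857.94 +$65.73 interest = $2,923.67; pay $603.13 → $2,320.54
Payment period 2: $2,320.54 +$53.37 interest = $2,373.91; pay $590.77 → $1,783.14
Payment period 3: $1,783.14 +$41.01 interest = $1,824.15; pay $578.41 → $1,245.74
Payment period 4: $1,245.74 +$28.65 interest = $1,274.39; pay $566.05 → $708.34
Payment period 5: $708.34 +$16.29 interest = $724.63; pay $553.69 → $170.94
Payment period 6: $170.94 +$3.93 interest = $174.87; pay $174.87 → $0.00

$174.87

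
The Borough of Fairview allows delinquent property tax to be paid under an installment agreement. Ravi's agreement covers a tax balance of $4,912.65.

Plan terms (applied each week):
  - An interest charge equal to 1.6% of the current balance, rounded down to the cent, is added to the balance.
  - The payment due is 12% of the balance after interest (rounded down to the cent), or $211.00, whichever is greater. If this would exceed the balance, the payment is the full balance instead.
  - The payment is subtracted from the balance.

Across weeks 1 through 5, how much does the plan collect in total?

$2,424.03

# | Opening | Interest | Payment | End bal
1 | $4,912.65 | $78.60 | $598.95 | $4,392.30
2 | $4,392.30 | $70.27 | $535.50 | $3,927.07
3 | $3,927.07 | $62.83 | $478.78 | $3,511.12
4 | $3,511.12 | $56.17 | $428.07 | $3,139.22
5 | $3,139.22 | $50.22 | $382.73 | $2,806.71
Total paid: $2,424.03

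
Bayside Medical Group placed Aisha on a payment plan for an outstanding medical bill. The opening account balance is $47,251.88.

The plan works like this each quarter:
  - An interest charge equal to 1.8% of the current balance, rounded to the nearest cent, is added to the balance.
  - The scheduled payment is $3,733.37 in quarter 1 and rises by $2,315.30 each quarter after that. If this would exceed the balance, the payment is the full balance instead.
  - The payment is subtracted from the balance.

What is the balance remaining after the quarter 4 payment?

$21,346.18

Quarter 1: $47,251.88 +$850.53 interest = $48,102.41; pay $3,733.37 → $44,369.04
Quarter 2: $44,369.04 +$798.64 interest = $45,167.68; pay $6,048.67 → $39,119.01
Quarter 3: $39,119.01 +$704.14 interest = $39,823.15; pay $8,363.97 → $31,459.18
Quarter 4: $31,459.18 +$566.27 interest = $32,025.45; pay $10,679.27 → $21,346.18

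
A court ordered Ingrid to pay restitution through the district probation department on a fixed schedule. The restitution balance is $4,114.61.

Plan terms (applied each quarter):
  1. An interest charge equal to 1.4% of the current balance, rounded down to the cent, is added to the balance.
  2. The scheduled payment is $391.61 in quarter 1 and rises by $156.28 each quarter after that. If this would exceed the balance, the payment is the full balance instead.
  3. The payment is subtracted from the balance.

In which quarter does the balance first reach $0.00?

6

Quarter 1: $4,114.61 +$57.60 interest = $4,172.21; pay $391.61 → $3,780.60
Quarter 2: $3,780.60 +$52.92 interest = $3,833.52; pay $547.89 → $3,285.63
Quarter 3: $3,285.63 +$45.99 interest = $3,331.62; pay $704.17 → $2,627.45
Quarter 4: $2,627.45 +$36.78 interest = $2,664.23; pay $860.45 → $1,803.78
Quarter 5: $1,803.78 +$25.25 interest = $1,829.03; pay $1,016.73 → $812.30
Quarter 6: $812.30 +$11.37 interest = $823.67; pay $823.67 → $0.00
Balance reaches $0.00 in quarter 6.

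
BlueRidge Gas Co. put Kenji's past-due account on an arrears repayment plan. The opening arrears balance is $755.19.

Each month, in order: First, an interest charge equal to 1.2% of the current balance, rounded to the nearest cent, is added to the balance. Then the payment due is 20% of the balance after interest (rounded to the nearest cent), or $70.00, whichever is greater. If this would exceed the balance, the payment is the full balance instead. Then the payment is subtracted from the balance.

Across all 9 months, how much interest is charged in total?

$38.58

Month 1: $755.19 +$9.06 interest = $764.25; pay $152.85 → $611.40
Month 2: $611.40 +$7.34 interest = $618.74; pay $123.75 → $494.99
Month 3: $494.99 +$5.94 interest = $500.93; pay $100.19 → $400.74
Month 4: $400.74 +$4.81 interest = $405.55; pay $81.11 → $324.44
Month 5: $324.44 +$3.89 interest = $328.33; pay $70.00 → $258.33
Month 6: $258.33 +$3.10 interest = $261.43; pay $70.00 → $191.43
Month 7: $191.43 +$2.30 interest = $193.73; pay $70.00 → $123.73
Month 8: $123.73 +$1.48 interest = $125.21; pay $70.00 → $55.21
Month 9: $55.21 +$0.66 interest = $55.87; pay $55.87 → $0.00
Total interest: $9.06 + $7.34 + $5.94 + $4.81 + $3.89 + $3.10 + $2.30 + $1.48 + $0.66 = $38.58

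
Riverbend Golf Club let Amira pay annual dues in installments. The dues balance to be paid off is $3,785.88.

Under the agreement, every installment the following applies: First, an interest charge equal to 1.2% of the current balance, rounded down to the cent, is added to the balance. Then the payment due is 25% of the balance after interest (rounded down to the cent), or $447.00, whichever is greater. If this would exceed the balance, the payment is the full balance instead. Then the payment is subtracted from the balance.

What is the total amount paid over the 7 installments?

# | Opening | Interest | Payment | End bal
1 | $3,785.88 | $45.43 | $957.82 | $2,873.49
2 | $2,873.49 | $34.48 | $726.99 | $2,180.98
3 | $2,180.98 | $26.17 | $551.78 | $1,655.37
4 | $1,655.37 | $19.86 | $447.00 | $1,228.23
5 | $1,228.23 | $14.73 | $447.00 | $795.96
6 | $795.96 | $9.55 | $447.00 | $358.51
7 | $358.51 | $4.30 | $362.81 | $0.00
Total paid: $3,940.40

$3,940.40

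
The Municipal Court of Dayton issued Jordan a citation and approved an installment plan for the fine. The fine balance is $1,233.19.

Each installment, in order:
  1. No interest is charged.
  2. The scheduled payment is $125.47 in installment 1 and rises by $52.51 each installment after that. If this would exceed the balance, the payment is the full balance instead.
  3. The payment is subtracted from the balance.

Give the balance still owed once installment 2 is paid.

$929.74

Installment 1: opening $1,233.19; payment $125.47; balance $1,107.72
Installment 2: opening $1,107.72; payment $177.98; balance $929.74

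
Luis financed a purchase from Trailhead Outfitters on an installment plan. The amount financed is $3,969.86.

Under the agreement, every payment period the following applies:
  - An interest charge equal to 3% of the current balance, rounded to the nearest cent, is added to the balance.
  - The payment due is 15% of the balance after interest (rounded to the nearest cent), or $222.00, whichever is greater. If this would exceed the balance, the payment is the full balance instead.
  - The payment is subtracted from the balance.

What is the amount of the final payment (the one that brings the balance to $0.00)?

Payment period 1: opening $3,969.86; interest $119.10 → $4,088.96; payment $613.34; balance $3,475.62
Payment period 2: opening $3,475.62; interest $104.27 → $3,579.89; payment $536.98; balance $3,042.91
Payment period 3: opening $3,042.91; interest $91.29 → $3,134.20; payment $470.13; balance $2,664.07
Payment period 4: opening $2,664.07; interest $79.92 → $2,743.99; payment $411.60; balance $2,332.39
Payment period 5: opening $2,332.39; interest $69.97 → $2,402.36; payment $360.35; balance $2,042.01
Payment period 6: opening $2,042.01; interest $61.26 → $2,103.27; payment $315.49; balance $1,787.78
Payment period 7: opening $1,787.78; interest $53.63 → $1,841.41; payment $276.21; balance $1,565.20
Payment period 8: opening $1,565.20; interest $46.96 → $1,612.16; payment $241.82; balance $1,370.34
Payment period 9: opening $1,370.34; interest $41.11 → $1,411.45; payment $222.00; balance $1,189.45
Payment period 10: opening $1,189.45; interest $35.68 → $1,225.13; payment $222.00; balance $1,003.13
Payment period 11: opening $1,003.13; interest $30.09 → $1,033.22; payment $222.00; balance $811.22
Payment period 12: opening $811.22; interest $24.34 → $835.56; payment $222.00; balance $613.56
Payment period 13: opening $613.56; interest $18.41 → $631.97; payment $222.00; balance $409.97
Payment period 14: opening $409.97; interest $12.30 → $422.27; payment $222.00; balance $200.27
Payment period 15: opening $200.27; interest $6.01 → $206.28; payment $206.28; balance $0.00

$206.28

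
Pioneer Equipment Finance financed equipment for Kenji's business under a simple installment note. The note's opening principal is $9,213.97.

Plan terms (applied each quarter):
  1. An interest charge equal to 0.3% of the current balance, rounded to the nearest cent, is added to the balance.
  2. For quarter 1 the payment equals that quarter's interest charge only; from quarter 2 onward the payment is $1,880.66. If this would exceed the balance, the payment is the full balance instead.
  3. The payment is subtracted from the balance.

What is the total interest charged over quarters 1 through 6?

Quarter 1: opening $9,213.97; interest $27.64 → $9,241.61; payment $27.64; balance $9,213.97
Quarter 2: opening $9,213.97; interest $27.64 → $9,241.61; payment $1,880.66; balance $7,360.95
Quarter 3: opening $7,360.95; interest $22.08 → $7,383.03; payment $1,880.66; balance $5,502.37
Quarter 4: opening $5,502.37; interest $16.51 → $5,518.88; payment $1,880.66; balance $3,638.22
Quarter 5: opening $3,638.22; interest $10.91 → $3,649.13; payment $1,880.66; balance $1,768.47
Quarter 6: opening $1,768.47; interest $5.31 → $1,773.78; payment $1,773.78; balance $0.00
Total interest: $27.64 + $27.64 + $22.08 + $16.51 + $10.91 + $5.31 = $110.09

$110.09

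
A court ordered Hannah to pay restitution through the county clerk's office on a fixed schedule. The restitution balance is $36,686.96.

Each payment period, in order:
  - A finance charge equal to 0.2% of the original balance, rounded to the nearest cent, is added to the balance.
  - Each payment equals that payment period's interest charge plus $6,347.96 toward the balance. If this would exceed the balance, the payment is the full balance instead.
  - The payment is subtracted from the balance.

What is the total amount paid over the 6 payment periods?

$37,127.18

Payment period 1: opening $36,686.96; interest $73.37 → $36,760.33; payment $6,421.33; balance $30,339.00
Payment period 2: opening $30,339.00; interest $73.37 → $30,412.37; payment $6,421.33; balance $23,991.04
Payment period 3: opening $23,991.04; interest $73.37 → $24,064.41; payment $6,421.33; balance $17,643.08
Payment period 4: opening $17,643.08; interest $73.37 → $17,716.45; payment $6,421.33; balance $11,295.12
Payment period 5: opening $11,295.12; interest $73.37 → $11,368.49; payment $6,421.33; balance $4,947.16
Payment period 6: opening $4,947.16; interest $73.37 → $5,020.53; payment $5,020.53; balance $0.00
Total paid: $37,127.18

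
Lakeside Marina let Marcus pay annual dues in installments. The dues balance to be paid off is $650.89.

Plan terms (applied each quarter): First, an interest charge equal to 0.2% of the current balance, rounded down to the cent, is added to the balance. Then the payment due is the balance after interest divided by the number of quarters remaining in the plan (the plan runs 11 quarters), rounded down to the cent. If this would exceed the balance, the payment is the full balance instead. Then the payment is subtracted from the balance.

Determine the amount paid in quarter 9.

Quarter 1: opening $650.89; interest $1.30 → $652.19; payment $59.29; balance $592.90
Quarter 2: opening $592.90; interest $1.18 → $594.08; payment $59.40; balance $534.68
Quarter 3: opening $534.68; interest $1.06 → $535.74; payment $59.52; balance $476.22
Quarter 4: opening $476.22; interest $0.95 → $477.17; payment $59.64; balance $417.53
Quarter 5: opening $417.53; interest $0.83 → $418.36; payment $59.76; balance $358.60
Quarter 6: opening $358.60; interest $0.71 → $359.31; payment $59.88; balance $299.43
Quarter 7: opening $299.43; interest $0.59 → $300.02; payment $60.00; balance $240.02
Quarter 8: opening $240.02; interest $0.48 → $240.50; payment $60.12; balance $180.38
Quarter 9: opening $180.38; interest $0.36 → $180.74; payment $60.24; balance $120.50

$60.24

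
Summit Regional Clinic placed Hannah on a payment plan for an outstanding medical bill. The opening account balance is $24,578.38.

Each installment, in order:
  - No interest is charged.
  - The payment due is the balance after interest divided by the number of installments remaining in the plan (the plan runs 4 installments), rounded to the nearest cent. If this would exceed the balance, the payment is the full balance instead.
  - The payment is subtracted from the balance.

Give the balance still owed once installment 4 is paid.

Installment 1: opening $24,578.38; payment $6,144.60; balance $18,433.78
Installment 2: opening $18,433.78; payment $6,144.59; balance $12,289.19
Installment 3: opening $12,289.19; payment $6,144.60; balance $6,144.59
Installment 4: opening $6,144.59; payment $6,144.59; balance $0.00

$0.00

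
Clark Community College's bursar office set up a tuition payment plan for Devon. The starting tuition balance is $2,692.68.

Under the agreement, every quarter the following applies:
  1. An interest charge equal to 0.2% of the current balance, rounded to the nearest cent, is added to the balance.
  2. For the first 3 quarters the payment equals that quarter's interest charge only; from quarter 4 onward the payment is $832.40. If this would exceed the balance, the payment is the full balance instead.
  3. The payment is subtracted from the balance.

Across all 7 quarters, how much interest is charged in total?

$27.77

Quarter 1: opening $2,692.68; interest $5.39 → $2,698.07; payment $5.39; balance $2,692.68
Quarter 2: opening $2,692.68; interest $5.39 → $2,698.07; payment $5.39; balance $2,692.68
Quarter 3: opening $2,692.68; interest $5.39 → $2,698.07; payment $5.39; balance $2,692.68
Quarter 4: opening $2,692.68; interest $5.39 → $2,698.07; payment $832.40; balance $1,865.67
Quarter 5: opening $1,865.67; interest $3.73 → $1,869.40; payment $832.40; balance $1,037.00
Quarter 6: opening $1,037.00; interest $2.07 → $1,039.07; payment $832.40; balance $206.67
Quarter 7: opening $206.67; interest $0.41 → $207.08; payment $207.08; balance $0.00
Total interest: $5.39 + $5.39 + $5.39 + $5.39 + $3.73 + $2.07 + $0.41 = $27.77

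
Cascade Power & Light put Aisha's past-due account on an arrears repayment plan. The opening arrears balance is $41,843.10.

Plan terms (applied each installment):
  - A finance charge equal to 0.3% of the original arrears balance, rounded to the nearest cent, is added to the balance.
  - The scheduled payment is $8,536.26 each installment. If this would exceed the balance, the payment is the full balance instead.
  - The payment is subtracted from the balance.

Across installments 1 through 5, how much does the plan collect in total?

Installment 1: opening $41,843.10; interest $125.53 → $41,968.63; payment $8,536.26; balance $33,432.37
Installment 2: opening $33,432.37; interest $125.53 → $33,557.90; payment $8,536.26; balance $25,021.64
Installment 3: opening $25,021.64; interest $125.53 → $25,147.17; payment $8,536.26; balance $16,610.91
Installment 4: opening $16,610.91; interest $125.53 → $16,736.44; payment $8,536.26; balance $8,200.18
Installment 5: opening $8,200.18; interest $125.53 → $8,325.71; payment $8,325.71; balance $0.00
Total paid: $42,470.75

$42,470.75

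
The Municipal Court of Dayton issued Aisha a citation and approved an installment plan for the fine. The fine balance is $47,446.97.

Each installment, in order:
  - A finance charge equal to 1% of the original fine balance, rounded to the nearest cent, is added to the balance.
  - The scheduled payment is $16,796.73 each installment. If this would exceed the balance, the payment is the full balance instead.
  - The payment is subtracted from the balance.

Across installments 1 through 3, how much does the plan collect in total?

Installment 1: opening $47,446.97; interest $474.47 → $47,921.44; payment $16,796.73; balance $31,124.71
Installment 2: opening $31,124.71; interest $474.47 → $31,599.18; payment $16,796.73; balance $14,802.45
Installment 3: opening $14,802.45; interest $474.47 → $15,276.92; payment $15,276.92; balance $0.00
Total paid: $48,870.38

$48,870.38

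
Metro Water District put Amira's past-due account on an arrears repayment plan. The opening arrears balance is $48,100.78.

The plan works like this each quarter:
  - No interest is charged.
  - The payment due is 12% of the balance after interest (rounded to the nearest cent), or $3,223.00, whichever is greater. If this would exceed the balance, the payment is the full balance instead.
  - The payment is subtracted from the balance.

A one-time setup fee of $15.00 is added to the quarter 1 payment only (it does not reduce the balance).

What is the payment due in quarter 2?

Quarter 1: $48,100.78 − $5,772.09 (+ $15.00 fee) → $42,328.69
Quarter 2: $42,328.69 − $5,079.44 → $37,249.25

$5,079.44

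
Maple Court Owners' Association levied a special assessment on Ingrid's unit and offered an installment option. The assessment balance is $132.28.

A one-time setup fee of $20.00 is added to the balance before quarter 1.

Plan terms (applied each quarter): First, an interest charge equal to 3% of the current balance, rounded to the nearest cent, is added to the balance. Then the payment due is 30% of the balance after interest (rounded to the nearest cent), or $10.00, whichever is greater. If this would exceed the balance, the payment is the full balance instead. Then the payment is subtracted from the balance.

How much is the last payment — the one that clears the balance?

Quarter 1: opening $152.28; interest $4.57 → $156.85; payment $47.06; balance $109.79
Quarter 2: opening $109.79; interest $3.29 → $113.08; payment $33.92; balance $79.16
Quarter 3: opening $79.16; interest $2.37 → $81.53; payment $24.46; balance $57.07
Quarter 4: opening $57.07; interest $1.71 → $58.78; payment $17.63; balance $41.15
Quarter 5: opening $41.15; interest $1.23 → $42.38; payment $12.71; balance $29.67
Quarter 6: opening $29.67; interest $0.89 → $30.56; payment $10.00; balance $20.56
Quarter 7: opening $20.56; interest $0.62 → $21.18; payment $10.00; balance $11.18
Quarter 8: opening $11.18; interest $0.34 → $11.52; payment $10.00; balance $1.52
Quarter 9: opening $1.52; interest $0.05 → $1.57; payment $1.57; balance $0.00

$1.57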